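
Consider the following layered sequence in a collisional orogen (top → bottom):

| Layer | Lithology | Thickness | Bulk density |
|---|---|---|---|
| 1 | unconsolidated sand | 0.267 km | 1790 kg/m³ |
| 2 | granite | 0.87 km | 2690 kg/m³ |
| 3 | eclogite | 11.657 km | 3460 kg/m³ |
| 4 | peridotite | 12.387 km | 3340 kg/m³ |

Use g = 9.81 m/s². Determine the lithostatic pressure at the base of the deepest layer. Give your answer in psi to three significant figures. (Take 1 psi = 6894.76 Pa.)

unconsolidated sand: 1790 kg/m³ × 9.81 m/s² × 267 m = 4.688×10^6 Pa = 680.0 psi
granite: 2690 kg/m³ × 9.81 m/s² × 870 m = 2.296×10^7 Pa = 3330 psi
eclogite: 3460 kg/m³ × 9.81 m/s² × 11657 m = 3.957×10^8 Pa = 57387 psi
peridotite: 3340 kg/m³ × 9.81 m/s² × 12387 m = 4.059×10^8 Pa = 58866 psi
Total = 680.0 + 3330 + 57387 + 58866 = 1.2026×10^5 psi

120000 psi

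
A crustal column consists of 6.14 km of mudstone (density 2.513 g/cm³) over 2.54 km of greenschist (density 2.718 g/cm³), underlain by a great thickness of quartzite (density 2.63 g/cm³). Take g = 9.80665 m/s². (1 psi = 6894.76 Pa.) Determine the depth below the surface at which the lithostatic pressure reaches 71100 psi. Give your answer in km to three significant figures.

Pressure at base of upper layers: 2513×9.80665×6140 + 2718×9.80665×2540 = 2.190×10^8 Pa = 31766 psi
Remaining pressure to be supplied by quartzite: 4.902×10^8 − 2.190×10^8 = 2.712×10^8 Pa
Additional depth in quartzite = 2.712×10^8 Pa / (2630 kg/m³ × 9.80665 m/s²) = 10515 m
Total depth = 8680 m + 10515 m = 19195 m
= 19.195 km

19.2 km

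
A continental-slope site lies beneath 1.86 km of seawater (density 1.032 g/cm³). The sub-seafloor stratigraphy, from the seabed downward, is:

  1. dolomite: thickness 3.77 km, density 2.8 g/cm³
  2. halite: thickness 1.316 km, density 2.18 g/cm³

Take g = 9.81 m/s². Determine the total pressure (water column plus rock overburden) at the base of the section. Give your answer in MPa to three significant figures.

seawater: 1032 kg/m³ × 9.81 m/s² × 1860 m = 1.883×10^7 Pa = 18.83 MPa
dolomite: 2800 kg/m³ × 9.81 m/s² × 3770 m = 1.036×10^8 Pa = 103.6 MPa
halite: 2180 kg/m³ × 9.81 m/s² × 1316 m = 2.814×10^7 Pa = 28.14 MPa
Total = 18.83 + 103.6 + 28.14 = 150.53 MPa

151 MPa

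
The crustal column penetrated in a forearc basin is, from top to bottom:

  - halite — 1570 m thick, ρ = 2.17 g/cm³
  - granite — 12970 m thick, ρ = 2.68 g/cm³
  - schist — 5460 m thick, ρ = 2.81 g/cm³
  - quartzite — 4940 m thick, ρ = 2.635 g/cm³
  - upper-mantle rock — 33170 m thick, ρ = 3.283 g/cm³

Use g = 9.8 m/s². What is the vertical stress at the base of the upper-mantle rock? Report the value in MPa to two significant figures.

halite: 2170 kg/m³ × 9.8 m/s² × 1570 m = 3.339×10^7 Pa = 33.39 MPa
granite: 2680 kg/m³ × 9.8 m/s² × 12970 m = 3.406×10^8 Pa = 340.6 MPa
schist: 2810 kg/m³ × 9.8 m/s² × 5460 m = 1.504×10^8 Pa = 150.4 MPa
quartzite: 2635 kg/m³ × 9.8 m/s² × 4940 m = 1.276×10^8 Pa = 127.6 MPa
upper-mantle rock: 3283 kg/m³ × 9.8 m/s² × 33170 m = 1.067×10^9 Pa = 1067 MPa
Total = 33.39 + 340.6 + 150.4 + 127.6 + 1067 = 1719.1 MPa

1700 MPa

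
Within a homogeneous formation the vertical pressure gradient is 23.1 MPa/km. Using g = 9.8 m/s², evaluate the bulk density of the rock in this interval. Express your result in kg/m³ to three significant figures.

2360 kg/m³

ρ = (dP/dz)/g = 23.1 MPa/km / 9.8 m/s² = 23100 Pa/m / 9.8 m/s² = 2357.1 kg/m³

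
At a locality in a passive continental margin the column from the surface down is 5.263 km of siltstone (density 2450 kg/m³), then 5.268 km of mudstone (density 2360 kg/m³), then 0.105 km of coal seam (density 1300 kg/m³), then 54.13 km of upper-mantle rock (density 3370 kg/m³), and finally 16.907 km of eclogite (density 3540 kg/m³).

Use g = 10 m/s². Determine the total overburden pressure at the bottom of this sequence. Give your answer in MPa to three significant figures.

2680 MPa

siltstone: 2450 kg/m³ × 10 m/s² × 5263 m = 1.289×10^8 Pa = 128.9 MPa
mudstone: 2360 kg/m³ × 10 m/s² × 5268 m = 1.243×10^8 Pa = 124.3 MPa
coal seam: 1300 kg/m³ × 10 m/s² × 105 m = 1.365×10^6 Pa = 1.365 MPa
upper-mantle rock: 3370 kg/m³ × 10 m/s² × 54130 m = 1.824×10^9 Pa = 1824 MPa
eclogite: 3540 kg/m³ × 10 m/s² × 16907 m = 5.985×10^8 Pa = 598.5 MPa
Total = 128.9 + 124.3 + 1.365 + 1824 + 598.5 = 2677.3 MPa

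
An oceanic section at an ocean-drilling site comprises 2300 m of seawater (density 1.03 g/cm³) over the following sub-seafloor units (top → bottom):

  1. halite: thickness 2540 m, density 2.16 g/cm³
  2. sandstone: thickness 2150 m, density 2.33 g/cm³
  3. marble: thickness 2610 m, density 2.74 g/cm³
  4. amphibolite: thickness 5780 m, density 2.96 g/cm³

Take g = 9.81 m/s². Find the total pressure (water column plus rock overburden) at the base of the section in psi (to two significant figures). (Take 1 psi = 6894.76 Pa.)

seawater: 1030 kg/m³ × 9.81 m/s² × 2300 m = 2.324×10^7 Pa = 3371 psi
halite: 2160 kg/m³ × 9.81 m/s² × 2540 m = 5.382×10^7 Pa = 7806 psi
sandstone: 2330 kg/m³ × 9.81 m/s² × 2150 m = 4.914×10^7 Pa = 7128 psi
marble: 2740 kg/m³ × 9.81 m/s² × 2610 m = 7.016×10^7 Pa = 10175 psi
amphibolite: 2960 kg/m³ × 9.81 m/s² × 5780 m = 1.678×10^8 Pa = 24343 psi
Total = 3371 + 7806 + 7128 + 10175 + 24343 = 52822 psi

53000 psi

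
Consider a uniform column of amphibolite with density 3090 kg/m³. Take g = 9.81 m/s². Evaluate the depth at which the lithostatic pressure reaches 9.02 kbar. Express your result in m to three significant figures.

h = P/(ρg) = 9.02 kbar / (3090 kg/m³ × 9.81 m/s²) = 9.020×10^8 Pa / 30313 Pa/m = 29756 m

29800 m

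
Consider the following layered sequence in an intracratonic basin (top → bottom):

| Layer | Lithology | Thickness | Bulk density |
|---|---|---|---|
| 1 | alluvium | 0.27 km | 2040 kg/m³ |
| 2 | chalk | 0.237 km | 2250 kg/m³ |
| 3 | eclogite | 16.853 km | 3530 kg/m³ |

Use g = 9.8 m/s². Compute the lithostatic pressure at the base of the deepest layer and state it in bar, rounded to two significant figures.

5900 bar

alluvium: 2040 kg/m³ × 9.8 m/s² × 270 m = 5.398×10^6 Pa = 53.98 bar
chalk: 2250 kg/m³ × 9.8 m/s² × 237 m = 5.226×10^6 Pa = 52.26 bar
eclogite: 3530 kg/m³ × 9.8 m/s² × 16853 m = 5.830×10^8 Pa = 5830 bar
Total = 53.98 + 52.26 + 5830 = 5936.4 bar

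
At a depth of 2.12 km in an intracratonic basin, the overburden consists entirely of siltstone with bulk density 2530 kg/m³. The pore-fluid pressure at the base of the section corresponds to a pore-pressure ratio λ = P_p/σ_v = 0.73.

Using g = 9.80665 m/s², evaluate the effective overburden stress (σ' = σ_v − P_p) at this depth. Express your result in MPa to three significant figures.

14.2 MPa

Overburden (lithostatic) stress σ_v:
siltstone: 2530 kg/m³ × 9.80665 m/s² × 2120 m = 5.260×10^7 Pa = 52.60 MPa
Pore pressure P_p = λ·σ_v = 0.73 × 52.60 MPa = 38.40 MPa
Effective stress σ' = σ_v − P_p = 52.60 − 38.40 = 14.202 MPa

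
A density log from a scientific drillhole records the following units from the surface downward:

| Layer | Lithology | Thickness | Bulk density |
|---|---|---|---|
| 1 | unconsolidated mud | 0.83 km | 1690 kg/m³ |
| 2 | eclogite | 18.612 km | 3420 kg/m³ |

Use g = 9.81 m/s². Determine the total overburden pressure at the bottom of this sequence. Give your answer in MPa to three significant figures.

unconsolidated mud: 1690 kg/m³ × 9.81 m/s² × 830 m = 1.376×10^7 Pa = 13.76 MPa
eclogite: 3420 kg/m³ × 9.81 m/s² × 18612 m = 6.244×10^8 Pa = 624.4 MPa
Total = 13.76 + 624.4 = 638.20 MPa

638 MPa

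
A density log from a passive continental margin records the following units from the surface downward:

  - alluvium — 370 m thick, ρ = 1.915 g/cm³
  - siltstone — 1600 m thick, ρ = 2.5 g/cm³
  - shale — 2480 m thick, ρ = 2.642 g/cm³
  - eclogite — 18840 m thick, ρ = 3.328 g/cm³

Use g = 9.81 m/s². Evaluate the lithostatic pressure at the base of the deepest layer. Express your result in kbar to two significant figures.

alluvium: 1915 kg/m³ × 9.81 m/s² × 370 m = 6.951×10^6 Pa = 0.06951 kbar
siltstone: 2500 kg/m³ × 9.81 m/s² × 1600 m = 3.924×10^7 Pa = 0.3924 kbar
shale: 2642 kg/m³ × 9.81 m/s² × 2480 m = 6.428×10^7 Pa = 0.6428 kbar
eclogite: 3328 kg/m³ × 9.81 m/s² × 18840 m = 6.151×10^8 Pa = 6.151 kbar
Total = 0.06951 + 0.3924 + 0.6428 + 6.151 = 7.2555 kbar

7.3 kbar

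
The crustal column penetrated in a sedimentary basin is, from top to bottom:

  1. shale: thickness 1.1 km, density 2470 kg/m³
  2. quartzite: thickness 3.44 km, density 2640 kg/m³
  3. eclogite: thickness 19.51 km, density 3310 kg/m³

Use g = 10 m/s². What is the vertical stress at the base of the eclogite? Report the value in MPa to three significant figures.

shale: 2470 kg/m³ × 10 m/s² × 1100 m = 2.717×10^7 Pa = 27.17 MPa
quartzite: 2640 kg/m³ × 10 m/s² × 3440 m = 9.082×10^7 Pa = 90.82 MPa
eclogite: 3310 kg/m³ × 10 m/s² × 19510 m = 6.458×10^8 Pa = 645.8 MPa
Total = 27.17 + 90.82 + 645.8 = 763.77 MPa

764 MPa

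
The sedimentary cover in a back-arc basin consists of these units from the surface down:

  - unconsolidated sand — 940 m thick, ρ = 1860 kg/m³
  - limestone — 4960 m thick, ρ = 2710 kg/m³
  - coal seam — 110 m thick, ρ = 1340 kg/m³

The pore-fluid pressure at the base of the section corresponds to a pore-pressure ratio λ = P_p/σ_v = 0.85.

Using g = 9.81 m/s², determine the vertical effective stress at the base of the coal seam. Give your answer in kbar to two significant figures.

0.23 kbar

Overburden (lithostatic) stress σ_v:
unconsolidated sand: 1860 kg/m³ × 9.81 m/s² × 940 m = 1.715×10^7 Pa = 17.15 MPa
limestone: 2710 kg/m³ × 9.81 m/s² × 4960 m = 1.319×10^8 Pa = 131.9 MPa
coal seam: 1340 kg/m³ × 9.81 m/s² × 110 m = 1.446×10^6 Pa = 1.446 MPa
Total = 17.15 + 131.9 + 1.446 = 150.46 MPa
Pore pressure P_p = λ·σ_v = 0.85 × 150.5 MPa = 127.9 MPa
Effective stress σ' = σ_v − P_p = 150.5 − 127.9 = 22.569 MPa = 0.22569 kbar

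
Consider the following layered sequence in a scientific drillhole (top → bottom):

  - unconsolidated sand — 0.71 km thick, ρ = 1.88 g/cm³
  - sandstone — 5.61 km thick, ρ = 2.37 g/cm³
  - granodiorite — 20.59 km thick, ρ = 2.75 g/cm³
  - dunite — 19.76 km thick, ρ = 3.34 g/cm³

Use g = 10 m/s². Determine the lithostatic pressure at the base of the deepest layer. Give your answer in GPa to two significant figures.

unconsolidated sand: 1880 kg/m³ × 10 m/s² × 710 m = 1.335×10^7 Pa = 0.01335 GPa
sandstone: 2370 kg/m³ × 10 m/s² × 5610 m = 1.330×10^8 Pa = 0.1330 GPa
granodiorite: 2750 kg/m³ × 10 m/s² × 20590 m = 5.662×10^8 Pa = 0.5662 GPa
dunite: 3340 kg/m³ × 10 m/s² × 19760 m = 6.600×10^8 Pa = 0.6600 GPa
Total = 0.01335 + 0.1330 + 0.5662 + 0.6600 = 1.3725 GPa

1.4 GPa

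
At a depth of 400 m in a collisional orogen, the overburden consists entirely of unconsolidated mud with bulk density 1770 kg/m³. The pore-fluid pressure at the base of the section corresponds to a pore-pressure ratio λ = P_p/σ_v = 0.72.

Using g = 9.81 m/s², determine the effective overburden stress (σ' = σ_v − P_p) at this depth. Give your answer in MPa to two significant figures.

1.9 MPa

Overburden (lithostatic) stress σ_v:
unconsolidated mud: 1770 kg/m³ × 9.81 m/s² × 400 m = 6.945×10^6 Pa = 6.945 MPa
Pore pressure P_p = λ·σ_v = 0.72 × 6.945 MPa = 5.001 MPa
Effective stress σ' = σ_v − P_p = 6.945 − 5.001 = 1.9447 MPa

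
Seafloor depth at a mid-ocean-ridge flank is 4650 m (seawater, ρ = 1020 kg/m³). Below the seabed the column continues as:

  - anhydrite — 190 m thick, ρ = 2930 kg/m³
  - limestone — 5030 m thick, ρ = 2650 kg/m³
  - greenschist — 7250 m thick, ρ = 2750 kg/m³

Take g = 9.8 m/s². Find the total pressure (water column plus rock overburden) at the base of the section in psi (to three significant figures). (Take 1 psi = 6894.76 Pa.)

seawater: 1020 kg/m³ × 9.8 m/s² × 4650 m = 4.648×10^7 Pa = 6742 psi
anhydrite: 2930 kg/m³ × 9.8 m/s² × 190 m = 5.456×10^6 Pa = 791.3 psi
limestone: 2650 kg/m³ × 9.8 m/s² × 5030 m = 1.306×10^8 Pa = 18946 psi
greenschist: 2750 kg/m³ × 9.8 m/s² × 7250 m = 1.954×10^8 Pa = 28339 psi
Total = 6742 + 791.3 + 18946 + 28339 = 54818 psi

54800 psi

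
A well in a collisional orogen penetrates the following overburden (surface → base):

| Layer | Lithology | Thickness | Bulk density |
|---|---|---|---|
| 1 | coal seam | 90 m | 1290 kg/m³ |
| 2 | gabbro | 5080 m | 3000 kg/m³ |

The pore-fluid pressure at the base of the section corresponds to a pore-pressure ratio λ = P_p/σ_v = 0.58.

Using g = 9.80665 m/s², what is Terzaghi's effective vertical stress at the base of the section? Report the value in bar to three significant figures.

632 bar

Overburden (lithostatic) stress σ_v:
coal seam: 1290 kg/m³ × 9.80665 m/s² × 90 m = 1.139×10^6 Pa = 1.139 MPa
gabbro: 3000 kg/m³ × 9.80665 m/s² × 5080 m = 1.495×10^8 Pa = 149.5 MPa
Total = 1.139 + 149.5 = 150.59 MPa
Pore pressure P_p = λ·σ_v = 0.58 × 150.6 MPa = 87.34 MPa
Effective stress σ' = σ_v − P_p = 150.6 − 87.34 = 63.249 MPa = 632.49 bar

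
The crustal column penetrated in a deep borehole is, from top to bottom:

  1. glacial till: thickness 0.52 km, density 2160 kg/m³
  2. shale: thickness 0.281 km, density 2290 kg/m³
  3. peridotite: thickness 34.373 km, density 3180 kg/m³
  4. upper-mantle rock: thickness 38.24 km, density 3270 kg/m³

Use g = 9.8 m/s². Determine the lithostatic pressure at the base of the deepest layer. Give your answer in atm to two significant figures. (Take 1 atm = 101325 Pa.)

glacial till: 2160 kg/m³ × 9.8 m/s² × 520 m = 1.101×10^7 Pa = 108.6 atm
shale: 2290 kg/m³ × 9.8 m/s² × 281 m = 6.306×10^6 Pa = 62.24 atm
peridotite: 3180 kg/m³ × 9.8 m/s² × 34373 m = 1.071×10^9 Pa = 10572 atm
upper-mantle rock: 3270 kg/m³ × 9.8 m/s² × 38240 m = 1.225×10^9 Pa = 12094 atm
Total = 108.6 + 62.24 + 10572 + 12094 = 22837 atm

23000 atm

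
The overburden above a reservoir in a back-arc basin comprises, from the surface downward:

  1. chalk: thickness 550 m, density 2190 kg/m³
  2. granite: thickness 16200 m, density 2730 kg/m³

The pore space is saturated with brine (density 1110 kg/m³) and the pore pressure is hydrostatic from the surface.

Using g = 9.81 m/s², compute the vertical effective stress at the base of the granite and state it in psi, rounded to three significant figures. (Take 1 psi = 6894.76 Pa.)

38200 psi

Overburden (lithostatic) stress σ_v:
chalk: 2190 kg/m³ × 9.81 m/s² × 550 m = 1.182×10^7 Pa = 11.82 MPa
granite: 2730 kg/m³ × 9.81 m/s² × 16200 m = 4.339×10^8 Pa = 433.9 MPa
Total = 11.82 + 433.9 = 445.67 MPa
Pore pressure P_p = 1110 kg/m³ × 9.81 m/s² × 16750 m = 1.824×10^8 Pa = 182.4 MPa
Effective stress σ' = σ_v − P_p = 445.7 − 182.4 = 263.28 MPa = 38186 psi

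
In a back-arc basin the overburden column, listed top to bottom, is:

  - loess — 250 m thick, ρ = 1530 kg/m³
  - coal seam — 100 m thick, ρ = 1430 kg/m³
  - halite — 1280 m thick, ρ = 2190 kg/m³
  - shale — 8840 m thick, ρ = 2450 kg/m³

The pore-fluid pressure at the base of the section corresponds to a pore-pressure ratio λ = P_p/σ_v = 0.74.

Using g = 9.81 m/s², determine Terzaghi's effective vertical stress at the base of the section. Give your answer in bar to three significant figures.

Overburden (lithostatic) stress σ_v:
loess: 1530 kg/m³ × 9.81 m/s² × 250 m = 3.752×10^6 Pa = 3.752 MPa
coal seam: 1430 kg/m³ × 9.81 m/s² × 100 m = 1.403×10^6 Pa = 1.403 MPa
halite: 2190 kg/m³ × 9.81 m/s² × 1280 m = 2.750×10^7 Pa = 27.50 MPa
shale: 2450 kg/m³ × 9.81 m/s² × 8840 m = 2.125×10^8 Pa = 212.5 MPa
Total = 3.752 + 1.403 + 27.50 + 212.5 = 245.12 MPa
Pore pressure P_p = λ·σ_v = 0.74 × 245.1 MPa = 181.4 MPa
Effective stress σ' = σ_v − P_p = 245.1 − 181.4 = 63.731 MPa = 637.31 bar

637 bar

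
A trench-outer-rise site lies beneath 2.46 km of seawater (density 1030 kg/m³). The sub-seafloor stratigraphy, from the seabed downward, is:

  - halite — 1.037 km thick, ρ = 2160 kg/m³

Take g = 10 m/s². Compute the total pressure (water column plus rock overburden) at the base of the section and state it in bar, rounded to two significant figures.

seawater: 1030 kg/m³ × 10 m/s² × 2460 m = 2.534×10^7 Pa = 253.4 bar
halite: 2160 kg/m³ × 10 m/s² × 1037 m = 2.240×10^7 Pa = 224.0 bar
Total = 253.4 + 224.0 = 477.37 bar

480 bar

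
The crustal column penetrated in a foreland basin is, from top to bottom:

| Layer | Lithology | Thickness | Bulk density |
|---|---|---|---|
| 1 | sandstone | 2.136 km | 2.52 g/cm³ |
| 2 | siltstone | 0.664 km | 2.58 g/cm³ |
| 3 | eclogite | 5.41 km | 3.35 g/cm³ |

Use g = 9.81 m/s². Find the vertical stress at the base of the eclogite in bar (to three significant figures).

sandstone: 2520 kg/m³ × 9.81 m/s² × 2136 m = 5.280×10^7 Pa = 528.0 bar
siltstone: 2580 kg/m³ × 9.81 m/s² × 664 m = 1.681×10^7 Pa = 168.1 bar
eclogite: 3350 kg/m³ × 9.81 m/s² × 5410 m = 1.778×10^8 Pa = 1778 bar
Total = 528.0 + 168.1 + 1778 = 2474.0 bar

2470 bar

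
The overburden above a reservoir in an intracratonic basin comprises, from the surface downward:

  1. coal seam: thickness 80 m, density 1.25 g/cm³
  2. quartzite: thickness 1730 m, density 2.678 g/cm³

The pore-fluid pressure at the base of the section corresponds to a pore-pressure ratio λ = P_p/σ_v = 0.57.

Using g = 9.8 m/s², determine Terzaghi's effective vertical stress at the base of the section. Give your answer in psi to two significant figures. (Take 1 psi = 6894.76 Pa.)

Overburden (lithostatic) stress σ_v:
coal seam: 1250 kg/m³ × 9.8 m/s² × 80 m = 9.800×10^5 Pa = 0.9800 MPa
quartzite: 2678 kg/m³ × 9.8 m/s² × 1730 m = 4.540×10^7 Pa = 45.40 MPa
Total = 0.9800 + 45.40 = 46.383 MPa
Pore pressure P_p = λ·σ_v = 0.57 × 46.38 MPa = 26.44 MPa
Effective stress σ' = σ_v − P_p = 46.38 − 26.44 = 19.945 MPa = 2892.7 psi

2900 psi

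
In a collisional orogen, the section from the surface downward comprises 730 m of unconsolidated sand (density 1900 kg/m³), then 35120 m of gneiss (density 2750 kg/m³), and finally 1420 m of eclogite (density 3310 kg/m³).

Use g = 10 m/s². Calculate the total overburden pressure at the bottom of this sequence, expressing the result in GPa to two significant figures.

unconsolidated sand: 1900 kg/m³ × 10 m/s² × 730 m = 1.387×10^7 Pa = 0.01387 GPa
gneiss: 2750 kg/m³ × 10 m/s² × 35120 m = 9.658×10^8 Pa = 0.9658 GPa
eclogite: 3310 kg/m³ × 10 m/s² × 1420 m = 4.700×10^7 Pa = 0.04700 GPa
Total = 0.01387 + 0.9658 + 0.04700 = 1.0267 GPa

1.0 GPa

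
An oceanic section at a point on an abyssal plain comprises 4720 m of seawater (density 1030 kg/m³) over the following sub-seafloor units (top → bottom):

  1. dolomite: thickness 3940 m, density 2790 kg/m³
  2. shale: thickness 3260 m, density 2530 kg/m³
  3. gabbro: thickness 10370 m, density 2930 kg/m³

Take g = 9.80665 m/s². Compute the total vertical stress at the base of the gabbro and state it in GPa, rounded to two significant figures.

seawater: 1030 kg/m³ × 9.80665 m/s² × 4720 m = 4.768×10^7 Pa = 0.04768 GPa
dolomite: 2790 kg/m³ × 9.80665 m/s² × 3940 m = 1.078×10^8 Pa = 0.1078 GPa
shale: 2530 kg/m³ × 9.80665 m/s² × 3260 m = 8.088×10^7 Pa = 0.08088 GPa
gabbro: 2930 kg/m³ × 9.80665 m/s² × 10370 m = 2.980×10^8 Pa = 0.2980 GPa
Total = 0.04768 + 0.1078 + 0.08088 + 0.2980 = 0.53433 GPa

0.53 GPa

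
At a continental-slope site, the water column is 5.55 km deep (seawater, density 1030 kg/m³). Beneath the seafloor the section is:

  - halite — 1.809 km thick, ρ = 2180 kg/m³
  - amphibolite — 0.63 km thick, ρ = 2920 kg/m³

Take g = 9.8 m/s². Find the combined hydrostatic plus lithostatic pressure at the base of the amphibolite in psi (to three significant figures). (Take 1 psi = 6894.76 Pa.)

16300 psi

seawater: 1030 kg/m³ × 9.8 m/s² × 5550 m = 5.602×10^7 Pa = 8125 psi
halite: 2180 kg/m³ × 9.8 m/s² × 1809 m = 3.865×10^7 Pa = 5605 psi
amphibolite: 2920 kg/m³ × 9.8 m/s² × 630 m = 1.803×10^7 Pa = 2615 psi
Total = 8125 + 5605 + 2615 = 16345 psi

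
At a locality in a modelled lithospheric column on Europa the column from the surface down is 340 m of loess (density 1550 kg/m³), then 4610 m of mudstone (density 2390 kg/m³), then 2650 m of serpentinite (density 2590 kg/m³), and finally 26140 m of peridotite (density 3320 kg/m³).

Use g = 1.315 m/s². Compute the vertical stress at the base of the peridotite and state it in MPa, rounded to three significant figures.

138 MPa

loess: 1550 kg/m³ × 1.315 m/s² × 340 m = 6.930×10^5 Pa = 0.6930 MPa
mudstone: 2390 kg/m³ × 1.315 m/s² × 4610 m = 1.449×10^7 Pa = 14.49 MPa
serpentinite: 2590 kg/m³ × 1.315 m/s² × 2650 m = 9.026×10^6 Pa = 9.026 MPa
peridotite: 3320 kg/m³ × 1.315 m/s² × 26140 m = 1.141×10^8 Pa = 114.1 MPa
Total = 0.6930 + 14.49 + 9.026 + 114.1 = 138.33 MPa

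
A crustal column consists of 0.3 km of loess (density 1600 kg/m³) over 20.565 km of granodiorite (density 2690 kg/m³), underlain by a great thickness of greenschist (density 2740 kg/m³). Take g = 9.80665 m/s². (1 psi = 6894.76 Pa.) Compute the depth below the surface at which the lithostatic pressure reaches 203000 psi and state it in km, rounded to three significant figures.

Pressure at base of upper layers: 1600×9.80665×300 + 2690×9.80665×20565 = 5.472×10^8 Pa = 79366 psi
Remaining pressure to be supplied by greenschist: 1.400×10^9 − 5.472×10^8 = 8.524×10^8 Pa
Additional depth in greenschist = 8.524×10^8 Pa / (2740 kg/m³ × 9.80665 m/s²) = 31724 m
Total depth = 20865 m + 31724 m = 52589 m
= 52.589 km

52.6 km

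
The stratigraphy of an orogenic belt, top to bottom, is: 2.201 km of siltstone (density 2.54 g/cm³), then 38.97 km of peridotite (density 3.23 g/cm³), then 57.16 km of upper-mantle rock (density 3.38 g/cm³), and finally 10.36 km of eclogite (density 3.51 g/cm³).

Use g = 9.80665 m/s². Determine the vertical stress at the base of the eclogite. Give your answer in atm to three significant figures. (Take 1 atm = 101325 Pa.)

siltstone: 2540 kg/m³ × 9.80665 m/s² × 2201 m = 5.482×10^7 Pa = 541.1 atm
peridotite: 3230 kg/m³ × 9.80665 m/s² × 38970 m = 1.234×10^9 Pa = 12183 atm
upper-mantle rock: 3380 kg/m³ × 9.80665 m/s² × 57160 m = 1.895×10^9 Pa = 18699 atm
eclogite: 3510 kg/m³ × 9.80665 m/s² × 10360 m = 3.566×10^8 Pa = 3519 atm
Total = 541.1 + 12183 + 18699 + 3519 = 34942 atm

34900 atm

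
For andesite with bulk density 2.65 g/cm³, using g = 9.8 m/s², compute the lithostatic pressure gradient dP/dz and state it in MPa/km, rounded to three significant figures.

dP/dz = ρg = 2650 kg/m³ × 9.8 m/s² = 25970 Pa/m
= 25970 Pa/m × (1 MPa/km / 1000.0 Pa/m) = 25.970 MPa/km

26.0 MPa/km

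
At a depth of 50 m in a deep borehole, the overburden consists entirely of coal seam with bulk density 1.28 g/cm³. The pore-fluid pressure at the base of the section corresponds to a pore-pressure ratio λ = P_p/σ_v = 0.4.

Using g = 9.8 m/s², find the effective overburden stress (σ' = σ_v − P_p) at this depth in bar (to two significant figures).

Overburden (lithostatic) stress σ_v:
coal seam: 1280 kg/m³ × 9.8 m/s² × 50 m = 6.272×10^5 Pa = 0.6272 MPa
Pore pressure P_p = λ·σ_v = 0.4 × 0.6272 MPa = 0.2509 MPa
Effective stress σ' = σ_v − P_p = 0.6272 − 0.2509 = 0.37632 MPa = 3.7632 bar

3.8 bar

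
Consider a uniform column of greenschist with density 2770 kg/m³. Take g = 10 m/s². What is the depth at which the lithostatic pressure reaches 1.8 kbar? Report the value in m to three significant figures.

h = P/(ρg) = 1.8 kbar / (2770 kg/m³ × 10 m/s²) = 1.800×10^8 Pa / 27700 Pa/m = 6498.2 m

6500 m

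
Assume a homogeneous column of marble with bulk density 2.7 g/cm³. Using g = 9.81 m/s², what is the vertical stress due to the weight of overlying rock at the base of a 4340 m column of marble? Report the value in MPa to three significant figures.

marble: 2700 kg/m³ × 9.81 m/s² × 4340 m = 1.150×10^8 Pa = 115.0 MPa

115 MPa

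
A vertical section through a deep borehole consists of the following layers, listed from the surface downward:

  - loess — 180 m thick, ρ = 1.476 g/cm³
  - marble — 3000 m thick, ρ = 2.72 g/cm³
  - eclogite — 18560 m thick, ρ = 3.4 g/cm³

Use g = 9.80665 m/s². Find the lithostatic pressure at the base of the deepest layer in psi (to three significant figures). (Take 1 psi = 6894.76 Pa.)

loess: 1476 kg/m³ × 9.80665 m/s² × 180 m = 2.605×10^6 Pa = 377.9 psi
marble: 2720 kg/m³ × 9.80665 m/s² × 3000 m = 8.002×10^7 Pa = 11606 psi
eclogite: 3400 kg/m³ × 9.80665 m/s² × 18560 m = 6.188×10^8 Pa = 89755 psi
Total = 377.9 + 11606 + 89755 = 1.0174×10^5 psi

102000 psi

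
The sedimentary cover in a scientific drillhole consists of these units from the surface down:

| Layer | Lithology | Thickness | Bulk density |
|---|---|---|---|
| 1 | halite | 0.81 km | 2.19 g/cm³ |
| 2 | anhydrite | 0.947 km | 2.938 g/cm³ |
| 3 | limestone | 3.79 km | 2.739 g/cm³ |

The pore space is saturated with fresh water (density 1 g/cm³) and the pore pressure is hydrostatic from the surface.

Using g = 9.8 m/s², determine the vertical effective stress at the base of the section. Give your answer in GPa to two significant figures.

Overburden (lithostatic) stress σ_v:
halite: 2190 kg/m³ × 9.8 m/s² × 810 m = 1.738×10^7 Pa = 17.38 MPa
anhydrite: 2938 kg/m³ × 9.8 m/s² × 947 m = 2.727×10^7 Pa = 27.27 MPa
limestone: 2739 kg/m³ × 9.8 m/s² × 3790 m = 1.017×10^8 Pa = 101.7 MPa
Total = 17.38 + 27.27 + 101.7 = 146.38 MPa
Pore pressure P_p = 1000 kg/m³ × 9.8 m/s² × 5547 m = 5.436×10^7 Pa = 54.36 MPa
Effective stress σ' = σ_v − P_p = 146.4 − 54.36 = 92.022 MPa = 0.092022 GPa

0.092 GPa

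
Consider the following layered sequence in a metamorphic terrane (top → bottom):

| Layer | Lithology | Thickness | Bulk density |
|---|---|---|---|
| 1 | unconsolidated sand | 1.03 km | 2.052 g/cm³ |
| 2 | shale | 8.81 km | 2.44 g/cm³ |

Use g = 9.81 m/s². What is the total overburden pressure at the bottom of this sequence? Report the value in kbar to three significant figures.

2.32 kbar

unconsolidated sand: 2052 kg/m³ × 9.81 m/s² × 1030 m = 2.073×10^7 Pa = 0.2073 kbar
shale: 2440 kg/m³ × 9.81 m/s² × 8810 m = 2.109×10^8 Pa = 2.109 kbar
Total = 0.2073 + 2.109 = 2.3161 kbar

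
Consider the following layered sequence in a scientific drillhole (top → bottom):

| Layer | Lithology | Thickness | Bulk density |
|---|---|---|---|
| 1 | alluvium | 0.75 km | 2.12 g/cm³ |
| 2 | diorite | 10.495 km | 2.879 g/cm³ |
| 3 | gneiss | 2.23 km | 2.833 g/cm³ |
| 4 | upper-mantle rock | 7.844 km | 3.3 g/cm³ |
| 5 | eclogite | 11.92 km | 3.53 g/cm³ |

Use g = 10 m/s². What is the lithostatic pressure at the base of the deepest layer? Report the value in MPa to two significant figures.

1100 MPa

alluvium: 2120 kg/m³ × 10 m/s² × 750 m = 1.590×10^7 Pa = 15.90 MPa
diorite: 2879 kg/m³ × 10 m/s² × 10495 m = 3.022×10^8 Pa = 302.2 MPa
gneiss: 2833 kg/m³ × 10 m/s² × 2230 m = 6.318×10^7 Pa = 63.18 MPa
upper-mantle rock: 3300 kg/m³ × 10 m/s² × 7844 m = 2.589×10^8 Pa = 258.9 MPa
eclogite: 3530 kg/m³ × 10 m/s² × 11920 m = 4.208×10^8 Pa = 420.8 MPa
Total = 15.90 + 302.2 + 63.18 + 258.9 + 420.8 = 1060.9 MPa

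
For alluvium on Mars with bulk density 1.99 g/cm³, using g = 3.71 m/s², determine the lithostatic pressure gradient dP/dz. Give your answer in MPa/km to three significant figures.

7.38 MPa/km

dP/dz = ρg = 1990 kg/m³ × 3.71 m/s² = 7382.9 Pa/m
= 7382.9 Pa/m × (1 MPa/km / 1000.0 Pa/m) = 7.3829 MPa/km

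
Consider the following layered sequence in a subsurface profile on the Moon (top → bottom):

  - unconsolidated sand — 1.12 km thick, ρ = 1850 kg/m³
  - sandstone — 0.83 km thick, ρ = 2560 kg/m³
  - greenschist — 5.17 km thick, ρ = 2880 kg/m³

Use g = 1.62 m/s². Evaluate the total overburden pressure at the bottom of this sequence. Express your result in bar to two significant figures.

unconsolidated sand: 1850 kg/m³ × 1.62 m/s² × 1120 m = 3.357×10^6 Pa = 33.57 bar
sandstone: 2560 kg/m³ × 1.62 m/s² × 830 m = 3.442×10^6 Pa = 34.42 bar
greenschist: 2880 kg/m³ × 1.62 m/s² × 5170 m = 2.412×10^7 Pa = 241.2 bar
Total = 33.57 + 34.42 + 241.2 = 309.20 bar

310 bar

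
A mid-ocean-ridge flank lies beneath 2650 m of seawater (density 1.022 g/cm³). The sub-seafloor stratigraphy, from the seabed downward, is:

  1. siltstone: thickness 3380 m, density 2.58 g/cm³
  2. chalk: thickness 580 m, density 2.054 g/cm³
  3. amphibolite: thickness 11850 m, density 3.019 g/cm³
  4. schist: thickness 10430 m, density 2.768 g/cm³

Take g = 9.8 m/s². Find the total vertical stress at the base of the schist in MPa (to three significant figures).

757 MPa

seawater: 1022 kg/m³ × 9.8 m/s² × 2650 m = 2.654×10^7 Pa = 26.54 MPa
siltstone: 2580 kg/m³ × 9.8 m/s² × 3380 m = 8.546×10^7 Pa = 85.46 MPa
chalk: 2054 kg/m³ × 9.8 m/s² × 580 m = 1.167×10^7 Pa = 11.67 MPa
amphibolite: 3019 kg/m³ × 9.8 m/s² × 11850 m = 3.506×10^8 Pa = 350.6 MPa
schist: 2768 kg/m³ × 9.8 m/s² × 10430 m = 2.829×10^8 Pa = 282.9 MPa
Total = 26.54 + 85.46 + 11.67 + 350.6 + 282.9 = 757.20 MPa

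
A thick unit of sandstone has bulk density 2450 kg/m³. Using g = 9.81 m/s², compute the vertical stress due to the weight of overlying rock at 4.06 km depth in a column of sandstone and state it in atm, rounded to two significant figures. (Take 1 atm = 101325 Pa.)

sandstone: 2450 kg/m³ × 9.81 m/s² × 4060 m = 9.758×10^7 Pa = 963.0 atm

960 atm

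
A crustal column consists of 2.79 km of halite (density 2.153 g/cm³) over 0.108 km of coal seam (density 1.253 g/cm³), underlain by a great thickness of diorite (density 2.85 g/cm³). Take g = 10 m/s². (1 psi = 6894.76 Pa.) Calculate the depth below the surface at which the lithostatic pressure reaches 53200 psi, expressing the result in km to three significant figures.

13.6 km

Pressure at base of upper layers: 2153×10×2790 + 1253×10×108 = 6.142×10^7 Pa = 8908 psi
Remaining pressure to be supplied by diorite: 3.668×10^8 − 6.142×10^7 = 3.054×10^8 Pa
Additional depth in diorite = 3.054×10^8 Pa / (2850 kg/m³ × 10 m/s²) = 10715 m
Total depth = 2898 m + 10715 m = 13613 m
= 13.613 km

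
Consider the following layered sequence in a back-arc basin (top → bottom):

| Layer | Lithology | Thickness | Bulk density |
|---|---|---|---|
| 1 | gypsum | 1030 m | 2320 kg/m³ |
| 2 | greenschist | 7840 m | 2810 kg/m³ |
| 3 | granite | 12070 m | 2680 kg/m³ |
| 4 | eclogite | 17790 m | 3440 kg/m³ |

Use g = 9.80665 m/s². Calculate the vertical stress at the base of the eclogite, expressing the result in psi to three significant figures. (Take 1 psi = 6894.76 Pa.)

gypsum: 2320 kg/m³ × 9.80665 m/s² × 1030 m = 2.343×10^7 Pa = 3399 psi
greenschist: 2810 kg/m³ × 9.80665 m/s² × 7840 m = 2.160×10^8 Pa = 31335 psi
granite: 2680 kg/m³ × 9.80665 m/s² × 12070 m = 3.172×10^8 Pa = 46009 psi
eclogite: 3440 kg/m³ × 9.80665 m/s² × 17790 m = 6.001×10^8 Pa = 87043 psi
Total = 3399 + 31335 + 46009 + 87043 = 1.6779×10^5 psi

168000 psi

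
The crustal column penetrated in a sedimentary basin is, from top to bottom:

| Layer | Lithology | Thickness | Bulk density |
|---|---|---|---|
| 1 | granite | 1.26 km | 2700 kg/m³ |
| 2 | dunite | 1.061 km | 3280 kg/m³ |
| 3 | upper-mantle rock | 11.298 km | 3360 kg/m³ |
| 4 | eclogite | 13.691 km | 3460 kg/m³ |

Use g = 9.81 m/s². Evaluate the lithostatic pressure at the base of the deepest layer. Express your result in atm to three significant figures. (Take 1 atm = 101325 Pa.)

granite: 2700 kg/m³ × 9.81 m/s² × 1260 m = 3.337×10^7 Pa = 329.4 atm
dunite: 3280 kg/m³ × 9.81 m/s² × 1061 m = 3.414×10^7 Pa = 336.9 atm
upper-mantle rock: 3360 kg/m³ × 9.81 m/s² × 11298 m = 3.724×10^8 Pa = 3675 atm
eclogite: 3460 kg/m³ × 9.81 m/s² × 13691 m = 4.647×10^8 Pa = 4586 atm
Total = 329.4 + 336.9 + 3675 + 4586 = 8927.9 atm

8930 atm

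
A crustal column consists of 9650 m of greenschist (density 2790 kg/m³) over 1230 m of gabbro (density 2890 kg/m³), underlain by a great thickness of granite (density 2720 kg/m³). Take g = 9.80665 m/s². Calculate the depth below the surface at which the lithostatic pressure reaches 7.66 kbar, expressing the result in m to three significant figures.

28400 m

Pressure at base of upper layers: 2790×9.80665×9650 + 2890×9.80665×1230 = 2.989×10^8 Pa = 2.989 kbar
Remaining pressure to be supplied by granite: 7.660×10^8 − 2.989×10^8 = 4.671×10^8 Pa
Additional depth in granite = 4.671×10^8 Pa / (2720 kg/m³ × 9.80665 m/s²) = 17512 m
Total depth = 10880 m + 17512 m = 28392 m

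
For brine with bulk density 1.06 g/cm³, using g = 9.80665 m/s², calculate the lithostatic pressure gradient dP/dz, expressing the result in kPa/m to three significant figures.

dP/dz = ρg = 1060 kg/m³ × 9.80665 m/s² = 10395 Pa/m
= 10395 Pa/m × (1 kPa/m / 1000.0 Pa/m) = 10.395 kPa/m

10.4 kPa/m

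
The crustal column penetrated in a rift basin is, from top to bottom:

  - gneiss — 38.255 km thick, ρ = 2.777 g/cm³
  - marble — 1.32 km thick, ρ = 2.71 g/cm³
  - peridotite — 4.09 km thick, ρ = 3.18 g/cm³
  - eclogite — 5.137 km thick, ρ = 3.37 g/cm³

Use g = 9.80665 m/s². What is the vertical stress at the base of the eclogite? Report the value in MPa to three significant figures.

gneiss: 2777 kg/m³ × 9.80665 m/s² × 38255 m = 1.042×10^9 Pa = 1042 MPa
marble: 2710 kg/m³ × 9.80665 m/s² × 1320 m = 3.508×10^7 Pa = 35.08 MPa
peridotite: 3180 kg/m³ × 9.80665 m/s² × 4090 m = 1.275×10^8 Pa = 127.5 MPa
eclogite: 3370 kg/m³ × 9.80665 m/s² × 5137 m = 1.698×10^8 Pa = 169.8 MPa
Total = 1042 + 35.08 + 127.5 + 169.8 = 1374.2 MPa

1370 MPa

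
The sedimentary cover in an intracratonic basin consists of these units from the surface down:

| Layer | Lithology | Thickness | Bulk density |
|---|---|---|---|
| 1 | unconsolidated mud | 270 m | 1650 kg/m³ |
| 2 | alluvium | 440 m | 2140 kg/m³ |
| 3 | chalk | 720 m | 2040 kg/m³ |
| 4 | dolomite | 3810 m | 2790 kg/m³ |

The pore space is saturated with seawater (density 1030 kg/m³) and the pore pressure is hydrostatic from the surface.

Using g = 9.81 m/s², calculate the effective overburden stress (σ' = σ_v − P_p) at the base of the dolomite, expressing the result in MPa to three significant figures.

79.3 MPa

Overburden (lithostatic) stress σ_v:
unconsolidated mud: 1650 kg/m³ × 9.81 m/s² × 270 m = 4.370×10^6 Pa = 4.370 MPa
alluvium: 2140 kg/m³ × 9.81 m/s² × 440 m = 9.237×10^6 Pa = 9.237 MPa
chalk: 2040 kg/m³ × 9.81 m/s² × 720 m = 1.441×10^7 Pa = 14.41 MPa
dolomite: 2790 kg/m³ × 9.81 m/s² × 3810 m = 1.043×10^8 Pa = 104.3 MPa
Total = 4.370 + 9.237 + 14.41 + 104.3 = 132.30 MPa
Pore pressure P_p = 1030 kg/m³ × 9.81 m/s² × 5240 m = 5.295×10^7 Pa = 52.95 MPa
Effective stress σ' = σ_v − P_p = 132.3 − 52.95 = 79.349 MPa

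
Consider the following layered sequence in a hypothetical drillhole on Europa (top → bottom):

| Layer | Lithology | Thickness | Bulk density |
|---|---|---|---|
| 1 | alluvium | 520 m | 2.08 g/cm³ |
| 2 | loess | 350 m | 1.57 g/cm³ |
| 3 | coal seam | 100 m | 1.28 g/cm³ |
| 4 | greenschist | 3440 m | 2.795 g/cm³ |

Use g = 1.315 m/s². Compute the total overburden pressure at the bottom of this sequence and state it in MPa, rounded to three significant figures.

15.0 MPa

alluvium: 2080 kg/m³ × 1.315 m/s² × 520 m = 1.422×10^6 Pa = 1.422 MPa
loess: 1570 kg/m³ × 1.315 m/s² × 350 m = 7.226×10^5 Pa = 0.7226 MPa
coal seam: 1280 kg/m³ × 1.315 m/s² × 100 m = 1.683×10^5 Pa = 0.1683 MPa
greenschist: 2795 kg/m³ × 1.315 m/s² × 3440 m = 1.264×10^7 Pa = 12.64 MPa
Total = 1.422 + 0.7226 + 0.1683 + 12.64 = 14.957 MPa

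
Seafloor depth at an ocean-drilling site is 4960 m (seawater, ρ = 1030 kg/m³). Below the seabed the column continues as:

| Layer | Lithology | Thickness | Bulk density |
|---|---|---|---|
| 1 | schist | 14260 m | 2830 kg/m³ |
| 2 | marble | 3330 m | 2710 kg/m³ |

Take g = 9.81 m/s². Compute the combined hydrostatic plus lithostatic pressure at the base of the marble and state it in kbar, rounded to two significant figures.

5.3 kbar

seawater: 1030 kg/m³ × 9.81 m/s² × 4960 m = 5.012×10^7 Pa = 0.5012 kbar
schist: 2830 kg/m³ × 9.81 m/s² × 14260 m = 3.959×10^8 Pa = 3.959 kbar
marble: 2710 kg/m³ × 9.81 m/s² × 3330 m = 8.853×10^7 Pa = 0.8853 kbar
Total = 0.5012 + 3.959 + 0.8853 = 5.3454 kbar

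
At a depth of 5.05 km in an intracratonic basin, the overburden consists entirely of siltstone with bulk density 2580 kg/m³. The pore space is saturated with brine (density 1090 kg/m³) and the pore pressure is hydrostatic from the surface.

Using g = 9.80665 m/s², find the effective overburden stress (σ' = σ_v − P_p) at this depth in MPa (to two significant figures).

74 MPa

Overburden (lithostatic) stress σ_v:
siltstone: 2580 kg/m³ × 9.80665 m/s² × 5050 m = 1.278×10^8 Pa = 127.8 MPa
Pore pressure P_p = 1090 kg/m³ × 9.80665 m/s² × 5050 m = 5.398×10^7 Pa = 53.98 MPa
Effective stress σ' = σ_v − P_p = 127.8 − 53.98 = 73.790 MPa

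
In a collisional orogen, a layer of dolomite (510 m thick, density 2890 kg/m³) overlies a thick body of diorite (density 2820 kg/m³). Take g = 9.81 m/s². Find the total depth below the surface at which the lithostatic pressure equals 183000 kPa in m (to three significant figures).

Pressure at base of upper layers: 2890×9.81×510 = 1.446×10^7 Pa = 14459 kPa
Remaining pressure to be supplied by diorite: 1.830×10^8 − 1.446×10^7 = 1.685×10^8 Pa
Additional depth in diorite = 1.685×10^8 Pa / (2820 kg/m³ × 9.81 m/s²) = 6092.4 m
Total depth = 510 m + 6092.4 m = 6602.4 m

6600 m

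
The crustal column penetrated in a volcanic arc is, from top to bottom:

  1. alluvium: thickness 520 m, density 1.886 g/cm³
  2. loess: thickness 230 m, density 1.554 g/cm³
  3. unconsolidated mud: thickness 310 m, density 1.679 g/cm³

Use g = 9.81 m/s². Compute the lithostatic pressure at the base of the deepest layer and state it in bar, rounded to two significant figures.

180 bar

alluvium: 1886 kg/m³ × 9.81 m/s² × 520 m = 9.621×10^6 Pa = 96.21 bar
loess: 1554 kg/m³ × 9.81 m/s² × 230 m = 3.506×10^6 Pa = 35.06 bar
unconsolidated mud: 1679 kg/m³ × 9.81 m/s² × 310 m = 5.106×10^6 Pa = 51.06 bar
Total = 96.21 + 35.06 + 51.06 = 182.33 bar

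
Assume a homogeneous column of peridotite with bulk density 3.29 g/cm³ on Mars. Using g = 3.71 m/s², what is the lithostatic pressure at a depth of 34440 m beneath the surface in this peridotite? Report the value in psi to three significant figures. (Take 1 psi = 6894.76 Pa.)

61000 psi

peridotite: 3290 kg/m³ × 3.71 m/s² × 34440 m = 4.204×10^8 Pa = 60970 psi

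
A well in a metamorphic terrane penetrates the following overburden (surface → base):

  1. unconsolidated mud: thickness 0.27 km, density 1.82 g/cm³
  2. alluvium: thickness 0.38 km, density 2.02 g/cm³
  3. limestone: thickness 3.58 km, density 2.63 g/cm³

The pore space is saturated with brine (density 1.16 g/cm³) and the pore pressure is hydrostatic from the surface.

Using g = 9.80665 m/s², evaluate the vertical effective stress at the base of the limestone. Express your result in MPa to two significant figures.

57 MPa

Overburden (lithostatic) stress σ_v:
unconsolidated mud: 1820 kg/m³ × 9.80665 m/s² × 270 m = 4.819×10^6 Pa = 4.819 MPa
alluvium: 2020 kg/m³ × 9.80665 m/s² × 380 m = 7.528×10^6 Pa = 7.528 MPa
limestone: 2630 kg/m³ × 9.80665 m/s² × 3580 m = 9.233×10^7 Pa = 92.33 MPa
Total = 4.819 + 7.528 + 92.33 = 104.68 MPa
Pore pressure P_p = 1160 kg/m³ × 9.80665 m/s² × 4230 m = 4.812×10^7 Pa = 48.12 MPa
Effective stress σ' = σ_v − P_p = 104.7 − 48.12 = 56.561 MPa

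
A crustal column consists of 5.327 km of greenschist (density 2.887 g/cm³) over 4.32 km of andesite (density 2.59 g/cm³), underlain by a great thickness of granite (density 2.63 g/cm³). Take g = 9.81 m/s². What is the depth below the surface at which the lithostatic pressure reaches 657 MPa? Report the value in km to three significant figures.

Pressure at base of upper layers: 2887×9.81×5327 + 2590×9.81×4320 = 2.606×10^8 Pa = 260.6 MPa
Remaining pressure to be supplied by granite: 6.570×10^8 − 2.606×10^8 = 3.964×10^8 Pa
Additional depth in granite = 3.964×10^8 Pa / (2630 kg/m³ × 9.81 m/s²) = 15363 m
Total depth = 9647 m + 15363 m = 25010 m
= 25.010 km

25.0 km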